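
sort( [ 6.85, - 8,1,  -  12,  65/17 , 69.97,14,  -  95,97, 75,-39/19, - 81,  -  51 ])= [ - 95,-81 , - 51, - 12,-8,-39/19 , 1 , 65/17,6.85 , 14,69.97,75,97 ] 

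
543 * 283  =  153669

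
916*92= 84272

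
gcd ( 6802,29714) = 358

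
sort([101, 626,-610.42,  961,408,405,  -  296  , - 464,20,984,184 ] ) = [ - 610.42, - 464 ,-296,20, 101,184,405, 408,  626,961, 984]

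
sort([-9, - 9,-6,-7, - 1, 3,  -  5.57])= [ -9, - 9, -7, - 6, - 5.57, -1,3] 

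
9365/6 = 9365/6 = 1560.83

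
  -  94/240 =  -47/120  =  -0.39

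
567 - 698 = - 131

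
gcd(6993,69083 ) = 7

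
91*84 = 7644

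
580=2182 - 1602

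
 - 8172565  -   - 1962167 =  -6210398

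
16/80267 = 16/80267  =  0.00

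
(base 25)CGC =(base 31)877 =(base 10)7912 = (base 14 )2C52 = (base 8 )17350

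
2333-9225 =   -  6892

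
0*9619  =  0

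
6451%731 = 603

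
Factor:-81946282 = -2^1*11^2*307^1*1103^1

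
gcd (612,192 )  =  12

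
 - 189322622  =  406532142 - 595854764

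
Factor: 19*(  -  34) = - 646  =  -2^1  *17^1*19^1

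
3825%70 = 45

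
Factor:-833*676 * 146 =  - 2^3 * 7^2*13^2*17^1* 73^1 = - 82213768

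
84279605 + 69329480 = 153609085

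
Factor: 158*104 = 2^4*13^1*79^1 = 16432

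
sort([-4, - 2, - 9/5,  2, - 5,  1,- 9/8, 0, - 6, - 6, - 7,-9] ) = [ - 9, - 7,-6,-6, - 5, - 4,-2, - 9/5, - 9/8,0, 1, 2] 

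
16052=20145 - 4093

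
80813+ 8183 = 88996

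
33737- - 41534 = 75271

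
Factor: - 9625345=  - 5^1*31^1*62099^1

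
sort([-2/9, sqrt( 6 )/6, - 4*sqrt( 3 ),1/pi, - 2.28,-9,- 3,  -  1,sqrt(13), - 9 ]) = [-9, - 9, - 4*sqrt( 3) ,-3,-2.28, - 1, - 2/9,1/pi,sqrt( 6 )/6,sqrt( 13 )]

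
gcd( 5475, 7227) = 219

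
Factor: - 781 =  - 11^1*71^1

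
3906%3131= 775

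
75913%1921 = 994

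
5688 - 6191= -503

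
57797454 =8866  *6519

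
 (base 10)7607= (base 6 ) 55115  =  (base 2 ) 1110110110111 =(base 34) 6JP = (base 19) 1217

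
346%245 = 101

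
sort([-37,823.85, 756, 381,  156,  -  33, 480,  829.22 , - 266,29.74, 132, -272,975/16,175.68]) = [ -272, - 266,-37, - 33, 29.74,975/16, 132 , 156,175.68 , 381,  480,756,823.85,829.22] 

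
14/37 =14/37 = 0.38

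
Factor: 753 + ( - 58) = 5^1*139^1 = 695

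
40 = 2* 20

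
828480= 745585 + 82895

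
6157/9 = 684+1/9 = 684.11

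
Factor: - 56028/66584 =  - 2^ ( - 1 )*3^1*23^1*41^( - 1 ) = - 69/82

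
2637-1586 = 1051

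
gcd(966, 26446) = 14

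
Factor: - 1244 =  - 2^2*311^1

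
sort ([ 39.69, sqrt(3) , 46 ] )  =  [sqrt(3 ),39.69, 46 ] 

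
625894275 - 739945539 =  - 114051264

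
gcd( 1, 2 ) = 1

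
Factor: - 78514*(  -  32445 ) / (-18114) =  - 424564455/3019 = - 3^1*5^1*7^1*37^1*103^1*  1061^1*3019^(-1 )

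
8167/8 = 1020 + 7/8  =  1020.88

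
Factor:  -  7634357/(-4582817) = 4582817^( - 1) * 7634357^1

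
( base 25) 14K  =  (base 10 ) 745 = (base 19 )214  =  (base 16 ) 2e9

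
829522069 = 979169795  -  149647726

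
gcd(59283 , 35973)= 63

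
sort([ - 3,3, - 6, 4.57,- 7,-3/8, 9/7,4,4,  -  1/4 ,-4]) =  [ - 7 , - 6,- 4, - 3, - 3/8, - 1/4, 9/7, 3, 4, 4,4.57] 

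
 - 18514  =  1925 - 20439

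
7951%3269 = 1413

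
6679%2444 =1791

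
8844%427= 304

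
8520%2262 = 1734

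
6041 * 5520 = 33346320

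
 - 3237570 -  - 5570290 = 2332720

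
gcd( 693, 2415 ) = 21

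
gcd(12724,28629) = 3181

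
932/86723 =932/86723 =0.01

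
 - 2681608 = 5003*( - 536)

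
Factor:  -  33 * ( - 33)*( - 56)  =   - 2^3*3^2 * 7^1 * 11^2 = - 60984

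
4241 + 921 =5162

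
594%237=120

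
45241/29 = 45241/29  =  1560.03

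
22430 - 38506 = - 16076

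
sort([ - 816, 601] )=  [ - 816 , 601]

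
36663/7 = 36663/7 = 5237.57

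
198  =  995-797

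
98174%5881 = 4078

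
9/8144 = 9/8144 =0.00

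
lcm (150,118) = 8850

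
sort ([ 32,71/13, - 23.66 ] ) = [ - 23.66, 71/13, 32 ] 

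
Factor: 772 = 2^2*193^1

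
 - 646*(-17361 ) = 11215206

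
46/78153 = 46/78153 =0.00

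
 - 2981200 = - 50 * 59624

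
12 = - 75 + 87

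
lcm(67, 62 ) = 4154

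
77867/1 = 77867 = 77867.00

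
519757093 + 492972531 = 1012729624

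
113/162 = 113/162 =0.70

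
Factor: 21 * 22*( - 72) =-33264=-2^4*3^3 *7^1* 11^1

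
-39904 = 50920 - 90824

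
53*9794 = 519082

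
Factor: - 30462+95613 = 65151 = 3^3*19^1  *  127^1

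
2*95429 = 190858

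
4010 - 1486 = 2524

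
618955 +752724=1371679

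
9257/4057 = 9257/4057  =  2.28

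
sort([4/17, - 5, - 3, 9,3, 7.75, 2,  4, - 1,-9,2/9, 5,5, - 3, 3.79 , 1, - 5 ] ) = [-9 , - 5, - 5,  -  3, - 3, - 1, 2/9,  4/17, 1,2,  3, 3.79, 4,  5, 5, 7.75, 9 ]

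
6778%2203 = 169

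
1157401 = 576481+580920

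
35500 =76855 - 41355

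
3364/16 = 210 + 1/4 =210.25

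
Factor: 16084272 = 2^4 * 3^1*335089^1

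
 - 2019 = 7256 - 9275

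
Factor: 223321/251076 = 523/588=2^( -2)*3^( - 1)*7^( - 2)*523^1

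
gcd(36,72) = 36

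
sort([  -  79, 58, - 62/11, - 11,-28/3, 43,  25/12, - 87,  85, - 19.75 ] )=[- 87, - 79, - 19.75, - 11,- 28/3, - 62/11 , 25/12,43, 58, 85]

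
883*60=52980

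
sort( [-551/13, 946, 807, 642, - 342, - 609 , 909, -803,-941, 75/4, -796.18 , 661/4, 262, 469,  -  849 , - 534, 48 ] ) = [ - 941, - 849,- 803, - 796.18,- 609,-534, - 342,- 551/13, 75/4 , 48, 661/4, 262,469, 642, 807,909, 946 ] 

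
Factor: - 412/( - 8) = 2^( - 1)*103^1  =  103/2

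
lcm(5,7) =35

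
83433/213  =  27811/71  =  391.70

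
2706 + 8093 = 10799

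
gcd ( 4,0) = 4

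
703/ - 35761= -1  +  35058/35761 = - 0.02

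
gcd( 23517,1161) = 27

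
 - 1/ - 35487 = 1/35487= 0.00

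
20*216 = 4320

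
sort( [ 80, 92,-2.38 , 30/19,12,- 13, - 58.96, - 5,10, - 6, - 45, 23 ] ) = [ - 58.96, - 45,- 13 , -6 , - 5, - 2.38, 30/19, 10,12,23,80, 92] 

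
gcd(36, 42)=6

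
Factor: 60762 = 2^1*3^1*13^1*19^1*41^1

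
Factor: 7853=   7853^1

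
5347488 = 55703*96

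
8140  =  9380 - 1240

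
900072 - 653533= 246539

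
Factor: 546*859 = 469014=2^1*3^1*7^1*13^1*859^1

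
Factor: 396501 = 3^1*7^1*79^1*239^1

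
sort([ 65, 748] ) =[ 65,748] 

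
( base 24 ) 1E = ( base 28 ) 1A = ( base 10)38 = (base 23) 1f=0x26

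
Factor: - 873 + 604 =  - 269 = -269^1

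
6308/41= 6308/41  =  153.85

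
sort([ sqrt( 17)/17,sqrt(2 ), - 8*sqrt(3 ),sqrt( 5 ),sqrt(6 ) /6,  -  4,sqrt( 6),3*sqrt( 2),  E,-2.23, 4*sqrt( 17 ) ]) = [ - 8*sqrt( 3), - 4,-2.23,sqrt( 17)/17, sqrt(6)/6,sqrt( 2 ),sqrt(5),  sqrt( 6 ),E, 3*sqrt( 2 ),4*sqrt( 17)]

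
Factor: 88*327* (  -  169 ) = -2^3* 3^1*11^1*13^2*109^1= -4863144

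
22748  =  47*484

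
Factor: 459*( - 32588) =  - 14957892 = - 2^2*3^3 * 17^1*8147^1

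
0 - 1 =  - 1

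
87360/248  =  352 +8/31= 352.26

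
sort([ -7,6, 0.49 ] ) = [ - 7,0.49, 6]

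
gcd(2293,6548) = 1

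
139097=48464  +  90633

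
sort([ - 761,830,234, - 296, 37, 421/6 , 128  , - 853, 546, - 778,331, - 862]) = [ - 862, - 853, - 778, - 761, - 296,37,421/6, 128, 234,331, 546,830 ]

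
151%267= 151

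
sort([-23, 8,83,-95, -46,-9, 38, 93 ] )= [-95, - 46, - 23 ,  -  9, 8  ,  38, 83, 93] 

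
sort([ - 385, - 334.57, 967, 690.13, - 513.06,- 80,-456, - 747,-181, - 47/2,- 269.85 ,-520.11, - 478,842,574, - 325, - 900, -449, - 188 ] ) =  [ - 900,-747, - 520.11, - 513.06, - 478,  -  456,  -  449,  -  385, - 334.57, - 325, - 269.85,-188, - 181, - 80, - 47/2,574, 690.13, 842, 967] 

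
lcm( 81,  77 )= 6237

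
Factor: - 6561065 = -5^1*7^1*17^1*11027^1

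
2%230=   2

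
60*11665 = 699900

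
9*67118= 604062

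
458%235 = 223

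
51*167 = 8517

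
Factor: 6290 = 2^1*5^1*17^1*37^1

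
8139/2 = 4069 + 1/2= 4069.50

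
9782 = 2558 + 7224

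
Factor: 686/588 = 7/6= 2^( - 1 ) * 3^( - 1 )*7^1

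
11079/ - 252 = -1231/28  =  - 43.96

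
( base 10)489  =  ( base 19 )16E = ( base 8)751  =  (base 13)2B8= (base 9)603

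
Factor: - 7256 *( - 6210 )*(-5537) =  - 2^4*3^3*5^1*7^2*23^1*113^1*907^1 = - 249495891120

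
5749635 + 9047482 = 14797117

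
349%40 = 29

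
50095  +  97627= 147722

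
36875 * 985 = 36321875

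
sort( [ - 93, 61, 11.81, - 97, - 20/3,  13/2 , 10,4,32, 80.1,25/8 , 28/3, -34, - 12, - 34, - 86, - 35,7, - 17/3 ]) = [ - 97, - 93,-86, - 35, - 34, - 34, - 12, - 20/3, - 17/3,25/8, 4 , 13/2 , 7, 28/3, 10,11.81,32 , 61 , 80.1]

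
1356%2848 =1356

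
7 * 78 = 546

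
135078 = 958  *141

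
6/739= 6/739= 0.01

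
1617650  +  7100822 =8718472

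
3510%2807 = 703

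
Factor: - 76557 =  - 3^1  *13^2*151^1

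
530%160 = 50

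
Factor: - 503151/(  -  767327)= 3^1*193^1 * 883^( - 1 )=579/883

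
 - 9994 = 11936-21930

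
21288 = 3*7096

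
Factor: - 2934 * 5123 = -15030882 = -2^1*3^2*47^1 *109^1*163^1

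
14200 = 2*7100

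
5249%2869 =2380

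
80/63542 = 40/31771 =0.00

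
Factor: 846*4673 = 2^1*3^2*47^1*4673^1 = 3953358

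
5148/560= 9 + 27/140 = 9.19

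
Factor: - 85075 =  -5^2*41^1 * 83^1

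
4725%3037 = 1688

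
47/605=47/605= 0.08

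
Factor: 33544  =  2^3*7^1*599^1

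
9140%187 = 164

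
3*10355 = 31065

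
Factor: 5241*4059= 3^3 * 11^1*41^1*1747^1= 21273219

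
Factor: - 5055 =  - 3^1*5^1*337^1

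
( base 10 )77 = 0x4d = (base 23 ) 38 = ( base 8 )115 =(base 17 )49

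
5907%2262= 1383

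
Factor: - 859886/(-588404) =429943/294202 = 2^ ( - 1 )*17^( - 2 ) * 509^ (-1 )*429943^1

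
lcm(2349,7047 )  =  7047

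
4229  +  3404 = 7633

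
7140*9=64260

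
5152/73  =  5152/73 = 70.58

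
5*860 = 4300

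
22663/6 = 3777 + 1/6 = 3777.17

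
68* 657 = 44676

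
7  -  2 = 5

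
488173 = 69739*7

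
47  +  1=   48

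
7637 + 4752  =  12389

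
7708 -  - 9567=17275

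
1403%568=267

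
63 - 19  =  44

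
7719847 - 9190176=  - 1470329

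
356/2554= 178/1277 = 0.14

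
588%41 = 14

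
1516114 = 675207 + 840907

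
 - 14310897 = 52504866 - 66815763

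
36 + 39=75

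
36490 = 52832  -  16342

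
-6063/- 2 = 3031 + 1/2 = 3031.50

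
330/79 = 4+14/79 = 4.18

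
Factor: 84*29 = 2436 = 2^2* 3^1*7^1*29^1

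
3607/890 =4 + 47/890 = 4.05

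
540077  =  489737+50340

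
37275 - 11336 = 25939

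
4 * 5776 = 23104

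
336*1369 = 459984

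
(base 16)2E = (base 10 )46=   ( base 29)1h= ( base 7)64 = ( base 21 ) 24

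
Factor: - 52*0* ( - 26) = 0^1 =0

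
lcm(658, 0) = 0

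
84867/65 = 1305 + 42/65 = 1305.65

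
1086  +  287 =1373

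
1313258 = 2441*538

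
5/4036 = 5/4036 = 0.00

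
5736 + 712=6448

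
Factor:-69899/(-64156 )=2^( - 2 )*43^( - 1 )*373^ (  -  1 )*69899^1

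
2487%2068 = 419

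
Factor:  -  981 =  - 3^2*109^1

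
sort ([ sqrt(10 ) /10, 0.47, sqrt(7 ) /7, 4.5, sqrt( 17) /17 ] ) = [sqrt( 17) /17,sqrt( 10)/10 , sqrt( 7) /7,0.47, 4.5]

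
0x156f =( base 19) F3F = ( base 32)5bf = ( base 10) 5487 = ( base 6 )41223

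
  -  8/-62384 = 1/7798 = 0.00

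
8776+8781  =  17557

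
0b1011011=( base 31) 2t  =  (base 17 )56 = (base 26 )3D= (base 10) 91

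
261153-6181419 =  - 5920266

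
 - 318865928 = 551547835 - 870413763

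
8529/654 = 13+9/218 = 13.04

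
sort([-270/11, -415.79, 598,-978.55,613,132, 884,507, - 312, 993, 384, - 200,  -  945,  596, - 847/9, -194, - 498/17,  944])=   [ - 978.55, - 945,  -  415.79,- 312,-200, - 194, - 847/9, - 498/17, - 270/11 , 132 , 384,507, 596,  598,  613,884, 944 , 993]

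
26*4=104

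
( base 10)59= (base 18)35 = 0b111011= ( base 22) 2f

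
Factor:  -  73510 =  - 2^1 * 5^1*7351^1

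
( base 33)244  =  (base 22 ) 4H4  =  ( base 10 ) 2314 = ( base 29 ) 2ln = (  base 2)100100001010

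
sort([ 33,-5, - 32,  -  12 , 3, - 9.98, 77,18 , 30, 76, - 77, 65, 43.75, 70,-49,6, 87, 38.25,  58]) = [-77,-49, - 32,  -  12, - 9.98, - 5, 3, 6, 18, 30, 33, 38.25, 43.75,58,65, 70, 76, 77,87]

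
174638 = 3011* 58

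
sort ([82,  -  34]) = [-34,82]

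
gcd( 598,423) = 1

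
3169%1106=957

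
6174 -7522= - 1348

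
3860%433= 396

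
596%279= 38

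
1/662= 1/662 = 0.00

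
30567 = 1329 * 23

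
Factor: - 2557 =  - 2557^1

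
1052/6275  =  1052/6275 = 0.17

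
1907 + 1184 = 3091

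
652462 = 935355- 282893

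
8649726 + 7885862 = 16535588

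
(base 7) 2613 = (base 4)33132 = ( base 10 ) 990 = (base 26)1c2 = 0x3DE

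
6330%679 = 219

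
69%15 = 9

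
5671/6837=107/129 =0.83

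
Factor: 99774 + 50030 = 2^2 * 17^1*2203^1= 149804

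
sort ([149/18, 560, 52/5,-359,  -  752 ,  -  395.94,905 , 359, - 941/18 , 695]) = [ -752, - 395.94, - 359, - 941/18, 149/18,52/5,359,560,  695,905]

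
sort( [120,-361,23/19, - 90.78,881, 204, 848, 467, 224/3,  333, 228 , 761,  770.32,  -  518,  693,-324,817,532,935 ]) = [ - 518,-361 ,-324,-90.78, 23/19, 224/3, 120,  204 , 228, 333, 467, 532,693, 761, 770.32,  817, 848, 881,935]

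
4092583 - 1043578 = 3049005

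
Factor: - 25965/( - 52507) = 3^2 *5^1*7^( - 1) * 13^(-1 )= 45/91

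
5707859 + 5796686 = 11504545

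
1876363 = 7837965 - 5961602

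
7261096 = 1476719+5784377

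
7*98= 686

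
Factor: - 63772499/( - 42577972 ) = 2^( - 2 )*7^1*37^( - 1 )*287689^( - 1)*9110357^1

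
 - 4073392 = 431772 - 4505164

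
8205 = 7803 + 402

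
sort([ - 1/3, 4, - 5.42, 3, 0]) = [ - 5.42, - 1/3, 0  ,  3, 4] 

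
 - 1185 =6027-7212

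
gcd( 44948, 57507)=661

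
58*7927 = 459766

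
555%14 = 9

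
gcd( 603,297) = 9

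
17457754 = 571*30574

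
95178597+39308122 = 134486719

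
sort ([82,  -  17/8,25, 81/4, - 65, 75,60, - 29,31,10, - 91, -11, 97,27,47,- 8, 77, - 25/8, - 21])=[-91, - 65, - 29, - 21, - 11, - 8, - 25/8, - 17/8,10,81/4,25,27 , 31,47,60,  75,77, 82,97] 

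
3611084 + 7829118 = 11440202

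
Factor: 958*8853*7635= 64753763490 = 2^1*3^2*5^1*13^1*227^1*479^1*509^1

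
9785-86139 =-76354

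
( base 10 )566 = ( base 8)1066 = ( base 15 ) 27b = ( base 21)15k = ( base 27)kq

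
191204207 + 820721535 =1011925742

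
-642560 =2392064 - 3034624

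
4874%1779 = 1316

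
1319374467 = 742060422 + 577314045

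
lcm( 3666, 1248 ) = 58656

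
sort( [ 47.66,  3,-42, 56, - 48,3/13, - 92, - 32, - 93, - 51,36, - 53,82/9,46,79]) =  [ - 93, - 92, - 53, - 51, - 48, - 42,-32,3/13, 3 , 82/9 , 36, 46, 47.66,  56,79 ] 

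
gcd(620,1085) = 155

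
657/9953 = 657/9953 = 0.07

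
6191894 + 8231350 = 14423244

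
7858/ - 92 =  - 3929/46 = - 85.41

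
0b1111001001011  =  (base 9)11566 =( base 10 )7755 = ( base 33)740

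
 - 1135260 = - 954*1190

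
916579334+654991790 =1571571124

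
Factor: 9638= 2^1*61^1*79^1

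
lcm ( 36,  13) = 468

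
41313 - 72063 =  - 30750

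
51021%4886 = 2161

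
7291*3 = 21873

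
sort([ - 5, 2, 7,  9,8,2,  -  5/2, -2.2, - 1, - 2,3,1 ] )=[ - 5, - 5/2,  -  2.2,-2, - 1,1,2,  2,3,7,8,9 ]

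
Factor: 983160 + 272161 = 1255321^1 = 1255321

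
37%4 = 1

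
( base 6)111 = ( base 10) 43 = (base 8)53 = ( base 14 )31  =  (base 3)1121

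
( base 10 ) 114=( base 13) 8a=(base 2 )1110010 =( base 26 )4A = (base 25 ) 4E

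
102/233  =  102/233 = 0.44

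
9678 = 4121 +5557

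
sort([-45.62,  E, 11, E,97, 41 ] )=[ - 45.62,E,E, 11,41,97]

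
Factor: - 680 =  - 2^3*5^1*17^1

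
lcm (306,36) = 612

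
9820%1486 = 904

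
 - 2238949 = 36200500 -38439449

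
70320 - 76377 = - 6057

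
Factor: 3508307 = 11^1*17^1*73^1*257^1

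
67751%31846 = 4059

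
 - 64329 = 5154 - 69483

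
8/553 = 8/553 = 0.01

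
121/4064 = 121/4064 =0.03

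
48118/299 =48118/299 = 160.93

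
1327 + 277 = 1604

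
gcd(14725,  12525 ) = 25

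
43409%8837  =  8061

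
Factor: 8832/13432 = 2^4*3^1*73^ ( - 1) = 48/73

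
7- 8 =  - 1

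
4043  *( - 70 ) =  - 283010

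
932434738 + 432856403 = 1365291141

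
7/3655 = 7/3655=0.00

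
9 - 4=5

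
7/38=7/38 = 0.18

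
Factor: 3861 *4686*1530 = 27681748380 = 2^2*3^6*5^1*11^2*13^1*17^1*71^1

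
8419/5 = 1683 + 4/5 = 1683.80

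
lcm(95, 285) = 285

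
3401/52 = 3401/52 = 65.40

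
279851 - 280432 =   -  581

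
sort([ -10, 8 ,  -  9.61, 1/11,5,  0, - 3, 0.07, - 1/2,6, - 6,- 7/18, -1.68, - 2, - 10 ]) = [- 10, - 10,  -  9.61,-6 ,-3,- 2, - 1.68, - 1/2, - 7/18, 0, 0.07, 1/11,5, 6, 8 ] 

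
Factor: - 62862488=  - 2^3 * 13^1*19^1*29^1*1097^1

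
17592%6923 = 3746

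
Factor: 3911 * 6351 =24838761 =3^1*29^1 *73^1 * 3911^1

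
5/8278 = 5/8278  =  0.00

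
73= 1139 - 1066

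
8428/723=11 + 475/723  =  11.66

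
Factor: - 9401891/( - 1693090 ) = 2^( - 1 )*5^(-1)*7^ ( - 1 )*19^ ( - 2)* 67^( -1 )*71^1*132421^1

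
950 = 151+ 799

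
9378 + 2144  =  11522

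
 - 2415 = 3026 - 5441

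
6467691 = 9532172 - 3064481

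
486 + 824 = 1310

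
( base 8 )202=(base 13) A0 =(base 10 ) 130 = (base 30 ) 4a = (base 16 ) 82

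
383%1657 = 383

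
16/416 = 1/26 = 0.04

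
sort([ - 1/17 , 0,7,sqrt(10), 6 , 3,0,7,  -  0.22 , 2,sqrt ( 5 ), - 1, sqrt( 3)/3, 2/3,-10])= [- 10, - 1, - 0.22, - 1/17,0, 0,  sqrt( 3)/3, 2/3 , 2 , sqrt( 5),3, sqrt( 10), 6,7,7 ]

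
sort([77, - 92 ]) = [ - 92,77 ]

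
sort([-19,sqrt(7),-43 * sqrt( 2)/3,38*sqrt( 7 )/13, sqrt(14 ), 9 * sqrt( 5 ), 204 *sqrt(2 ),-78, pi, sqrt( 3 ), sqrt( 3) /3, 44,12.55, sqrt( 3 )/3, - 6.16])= [  -  78, - 43*sqrt(2 )/3,-19, - 6.16,sqrt( 3)/3, sqrt(  3) /3,  sqrt( 3 ), sqrt( 7 ),pi,sqrt(14),  38*sqrt (7) /13,12.55, 9*sqrt(5 ), 44, 204*sqrt( 2)]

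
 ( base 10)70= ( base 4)1012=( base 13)55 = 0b1000110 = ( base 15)4A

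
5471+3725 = 9196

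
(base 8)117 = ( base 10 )79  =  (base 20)3j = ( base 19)43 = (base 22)3d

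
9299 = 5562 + 3737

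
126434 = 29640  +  96794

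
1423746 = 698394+725352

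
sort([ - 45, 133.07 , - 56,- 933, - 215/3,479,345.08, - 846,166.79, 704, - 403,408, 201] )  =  [ - 933, - 846,-403,-215/3, - 56,-45, 133.07,  166.79, 201,345.08,408, 479,704] 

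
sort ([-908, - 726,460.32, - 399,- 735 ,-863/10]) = [ - 908,  -  735, - 726, - 399, - 863/10 , 460.32]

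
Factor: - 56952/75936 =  - 2^( - 2 )*3^1 = - 3/4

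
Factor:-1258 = -2^1*17^1*37^1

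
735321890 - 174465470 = 560856420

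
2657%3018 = 2657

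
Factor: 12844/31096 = 2^( - 1 ) * 19^1*23^(  -  1)  =  19/46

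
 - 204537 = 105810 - 310347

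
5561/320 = 17 + 121/320 = 17.38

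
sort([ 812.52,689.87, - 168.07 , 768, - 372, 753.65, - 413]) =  [ - 413,- 372, - 168.07,689.87,753.65, 768 , 812.52 ] 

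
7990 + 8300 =16290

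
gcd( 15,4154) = 1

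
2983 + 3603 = 6586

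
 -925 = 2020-2945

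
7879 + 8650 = 16529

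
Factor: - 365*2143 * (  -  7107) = 3^1*5^1*23^1 * 73^1*103^1*2143^1 =5559059865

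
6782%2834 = 1114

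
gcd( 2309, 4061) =1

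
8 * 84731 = 677848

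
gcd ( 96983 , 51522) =1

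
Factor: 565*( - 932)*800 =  - 2^7*5^3*113^1*233^1 =- 421264000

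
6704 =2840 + 3864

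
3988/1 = 3988 = 3988.00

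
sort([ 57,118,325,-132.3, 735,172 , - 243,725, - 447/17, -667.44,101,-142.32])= [ - 667.44, - 243,-142.32, - 132.3, - 447/17 , 57, 101,118, 172,325, 725,735]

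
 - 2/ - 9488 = 1/4744 = 0.00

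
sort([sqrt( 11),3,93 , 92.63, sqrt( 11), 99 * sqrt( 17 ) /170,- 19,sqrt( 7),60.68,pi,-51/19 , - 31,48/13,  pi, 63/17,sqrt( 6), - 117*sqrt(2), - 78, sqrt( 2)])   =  [ - 117*sqrt( 2), - 78,-31, - 19, - 51/19,sqrt( 2 ),99*sqrt(17) /170,sqrt(6),sqrt( 7), 3, pi,pi,  sqrt( 11),sqrt( 11 ),48/13,63/17,60.68 , 92.63,93]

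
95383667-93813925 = 1569742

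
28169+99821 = 127990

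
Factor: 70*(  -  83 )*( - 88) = 511280 = 2^4*5^1*7^1*11^1*83^1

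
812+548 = 1360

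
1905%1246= 659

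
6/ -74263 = -6/74263 =- 0.00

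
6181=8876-2695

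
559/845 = 43/65 = 0.66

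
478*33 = 15774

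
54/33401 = 54/33401 = 0.00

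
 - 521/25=-521/25 = - 20.84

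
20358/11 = 20358/11 =1850.73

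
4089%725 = 464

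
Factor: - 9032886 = - 2^1 * 3^2*501827^1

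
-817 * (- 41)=33497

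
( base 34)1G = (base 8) 62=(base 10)50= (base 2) 110010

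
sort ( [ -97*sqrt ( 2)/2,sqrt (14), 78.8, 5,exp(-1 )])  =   [-97*sqrt(2)/2 , exp ( - 1), sqrt ( 14), 5, 78.8]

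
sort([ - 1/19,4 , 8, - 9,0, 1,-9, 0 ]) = [ -9, - 9,-1/19, 0,0, 1,  4 , 8 ] 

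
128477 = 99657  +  28820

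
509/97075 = 509/97075 = 0.01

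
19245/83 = 19245/83 = 231.87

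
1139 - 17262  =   - 16123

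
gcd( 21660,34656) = 4332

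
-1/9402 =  - 1+9401/9402 =- 0.00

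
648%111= 93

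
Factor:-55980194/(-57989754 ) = 3^(-2 )*17^ (-1 )*19^1*149^1*9887^1*189509^(-1)  =  27990097/28994877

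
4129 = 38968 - 34839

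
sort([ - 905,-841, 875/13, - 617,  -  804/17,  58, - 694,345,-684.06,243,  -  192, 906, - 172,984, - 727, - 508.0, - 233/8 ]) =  [ - 905, - 841,  -  727, - 694, - 684.06, - 617, - 508.0, -192 ,  -  172, - 804/17, - 233/8, 58,875/13, 243, 345,906,984 ]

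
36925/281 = 131 + 114/281= 131.41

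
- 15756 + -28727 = -44483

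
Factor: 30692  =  2^2*7673^1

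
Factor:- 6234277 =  - 7^1*167^1*5333^1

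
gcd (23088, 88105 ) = 1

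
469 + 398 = 867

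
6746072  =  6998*964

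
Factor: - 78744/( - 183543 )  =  2^3*17^1*317^(-1 )  =  136/317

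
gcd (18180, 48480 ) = 6060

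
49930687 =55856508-5925821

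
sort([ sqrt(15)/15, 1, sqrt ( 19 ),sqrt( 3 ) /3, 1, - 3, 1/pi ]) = [-3,sqrt( 15) /15,1/pi,sqrt( 3)/3,1, 1, sqrt( 19 )] 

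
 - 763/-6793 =763/6793 = 0.11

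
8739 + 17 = 8756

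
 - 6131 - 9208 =-15339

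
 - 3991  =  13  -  4004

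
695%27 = 20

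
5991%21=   6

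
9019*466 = 4202854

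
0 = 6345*0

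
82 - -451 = 533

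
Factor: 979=11^1 *89^1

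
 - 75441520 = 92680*( - 814 ) 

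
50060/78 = 641 + 31/39= 641.79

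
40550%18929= 2692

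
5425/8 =5425/8 = 678.12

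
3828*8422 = 32239416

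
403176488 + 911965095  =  1315141583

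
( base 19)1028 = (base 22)e5j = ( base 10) 6905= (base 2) 1101011111001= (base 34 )5x3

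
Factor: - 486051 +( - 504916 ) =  - 990967^1 = - 990967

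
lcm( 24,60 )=120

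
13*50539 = 657007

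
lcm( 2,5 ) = 10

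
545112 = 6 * 90852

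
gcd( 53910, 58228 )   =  2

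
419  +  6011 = 6430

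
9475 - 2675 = 6800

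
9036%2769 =729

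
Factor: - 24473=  - 24473^1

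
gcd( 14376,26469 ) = 3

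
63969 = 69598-5629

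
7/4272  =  7/4272 = 0.00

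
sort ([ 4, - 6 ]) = [ - 6,4]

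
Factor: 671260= 2^2*5^1*33563^1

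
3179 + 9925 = 13104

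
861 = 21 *41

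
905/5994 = 905/5994  =  0.15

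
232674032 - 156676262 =75997770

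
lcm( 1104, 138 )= 1104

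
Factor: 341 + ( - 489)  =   - 2^2*37^1 =- 148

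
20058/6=3343   =  3343.00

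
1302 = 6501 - 5199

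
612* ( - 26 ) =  - 15912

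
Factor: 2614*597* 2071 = 2^1*3^1*19^1*109^1  *199^1*1307^1 = 3231915618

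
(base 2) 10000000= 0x80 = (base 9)152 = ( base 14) 92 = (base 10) 128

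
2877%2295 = 582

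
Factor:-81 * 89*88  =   - 2^3*3^4*11^1*89^1 = -  634392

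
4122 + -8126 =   -  4004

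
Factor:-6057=-3^2*673^1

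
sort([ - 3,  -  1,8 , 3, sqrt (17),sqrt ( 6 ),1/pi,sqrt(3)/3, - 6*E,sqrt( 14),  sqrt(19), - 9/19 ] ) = [-6*E,  -  3,  -  1, -9/19,1/pi,sqrt(3)/3,sqrt( 6 ) , 3, sqrt( 14) , sqrt (17),sqrt( 19 ),8]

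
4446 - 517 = 3929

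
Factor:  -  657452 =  - 2^2 *164363^1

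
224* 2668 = 597632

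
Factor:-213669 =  - 3^2*23741^1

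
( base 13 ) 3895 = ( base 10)8065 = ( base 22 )ged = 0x1f81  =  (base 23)f5f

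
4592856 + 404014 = 4996870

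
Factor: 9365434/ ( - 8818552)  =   - 161473/152044=-2^ ( - 2)  *  13^1*12421^1*38011^( - 1) 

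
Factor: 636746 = 2^1 * 11^1*103^1*281^1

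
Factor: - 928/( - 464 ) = 2 = 2^1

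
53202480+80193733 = 133396213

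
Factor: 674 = 2^1*337^1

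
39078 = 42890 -3812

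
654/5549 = 654/5549 = 0.12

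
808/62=404/31 = 13.03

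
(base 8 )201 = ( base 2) 10000001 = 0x81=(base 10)129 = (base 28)4H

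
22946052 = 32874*698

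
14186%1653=962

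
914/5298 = 457/2649 = 0.17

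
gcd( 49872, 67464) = 24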